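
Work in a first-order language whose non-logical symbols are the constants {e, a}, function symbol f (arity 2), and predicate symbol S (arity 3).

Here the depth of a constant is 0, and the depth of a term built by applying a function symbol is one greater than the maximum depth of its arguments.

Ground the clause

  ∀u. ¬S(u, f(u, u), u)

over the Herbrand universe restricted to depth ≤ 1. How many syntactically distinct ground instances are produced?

Ground terms of depth ≤ 1:
  Let N_k count ground terms of depth at most k. Each non-constant term of depth ≤ k is some function symbol applied to depth-≤(k−1) arguments, giving N_k = 2 + N_{k-1}^2.
  N_0 = 2
  N_1 = 2 + 2^2 = 6
So there are 6 ground terms available for substitution.
There is 1 variable to instantiate (u),  occurring in at least one literal, so different choices give different ground instances.
Number of ground instances = 6.

6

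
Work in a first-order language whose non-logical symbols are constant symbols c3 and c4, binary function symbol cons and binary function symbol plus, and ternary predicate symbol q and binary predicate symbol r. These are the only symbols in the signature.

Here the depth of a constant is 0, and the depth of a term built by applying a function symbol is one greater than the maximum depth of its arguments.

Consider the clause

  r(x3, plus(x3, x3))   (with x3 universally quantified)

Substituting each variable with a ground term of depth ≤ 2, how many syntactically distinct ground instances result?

202

Ground terms of depth ≤ 2:
  Let N_k = |{terms of depth ≤ k}|. Then N_0 = 2 and N_k = 2 + N_{k-1}^2 + N_{k-1}^2 for k ≥ 1 (one summand per function symbol, arity giving the exponent).
  N_0 = 2
  N_1 = 2 + 2^2 + 2^2 = 10
  N_2 = 2 + 10^2 + 10^2 = 202
So there are 202 ground terms available for substitution.
The variable x3 ranges independently over the available ground terms, and distinct assignments produce distinct instances.
Number of ground instances = 202.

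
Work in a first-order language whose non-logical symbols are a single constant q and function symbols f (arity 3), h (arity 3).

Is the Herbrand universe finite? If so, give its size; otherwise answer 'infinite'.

The signature has at least one function symbol (f, arity 3) and at least one constant (q).
Iterating f gives infinitely many distinct ground terms: q, f(q, q, q), f(f(q, q, q), f(q, q, q), f(q, q, q)), ...
So the Herbrand universe is infinite.

infinite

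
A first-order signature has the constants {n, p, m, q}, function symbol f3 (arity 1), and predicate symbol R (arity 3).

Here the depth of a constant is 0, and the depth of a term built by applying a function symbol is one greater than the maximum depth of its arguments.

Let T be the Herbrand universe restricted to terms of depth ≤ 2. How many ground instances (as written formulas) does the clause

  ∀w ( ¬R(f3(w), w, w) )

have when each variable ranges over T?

12

Ground terms of depth ≤ 2:
  Write N_k for the number of ground terms of depth ≤ k. A term of depth ≤ k is either a constant or a function symbol applied to arguments of depth ≤ k−1, so N_k = 4 + N_{k-1}.
  N_0 = 4
  N_1 = 4 + 4 = 8
  N_2 = 4 + 8 = 12
  Explicitly: n, p, m, q, f3(n), f3(p), f3(m), f3(q), f3(f3(n)), f3(f3(p)), f3(f3(m)), f3(f3(q)).
So there are 12 ground terms available for substitution.
The variable w ranges independently over the available ground terms, and distinct assignments produce distinct instances.
Number of ground instances = 12.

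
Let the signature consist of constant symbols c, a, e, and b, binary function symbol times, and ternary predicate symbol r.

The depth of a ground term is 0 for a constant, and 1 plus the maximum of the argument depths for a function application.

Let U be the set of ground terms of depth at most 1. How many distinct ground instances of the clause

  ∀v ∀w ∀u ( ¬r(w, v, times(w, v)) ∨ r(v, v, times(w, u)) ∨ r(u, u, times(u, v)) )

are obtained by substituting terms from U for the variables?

Ground terms of depth ≤ 1:
  Let N_k count ground terms of depth at most k. Each non-constant term of depth ≤ k is some function symbol applied to depth-≤(k−1) arguments, giving N_k = 4 + N_{k-1}^2.
  N_0 = 4
  N_1 = 4 + 4^2 = 20
So there are 20 ground terms available for substitution.
The body mentions every one of the 3 quantified variables; since ground terms form a free algebra, no two substitutions collapse to the same formula.
Number of ground instances = 20^3 = 8000.

8000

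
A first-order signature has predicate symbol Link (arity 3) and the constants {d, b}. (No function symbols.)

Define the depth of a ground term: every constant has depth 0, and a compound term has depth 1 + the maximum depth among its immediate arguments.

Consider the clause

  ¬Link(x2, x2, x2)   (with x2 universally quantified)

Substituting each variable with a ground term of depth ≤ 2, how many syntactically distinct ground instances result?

2

Ground terms of depth ≤ 2:
  With no function symbols every ground term is a constant, so there are exactly 2 ground terms at every depth bound.
  N_0 = 2
  N_1 = 2
  N_2 = 2
So there are 2 ground terms available for substitution.
The body mentions the single quantified variable x2; since ground terms form a free algebra, no two substitutions collapse to the same formula.
Number of ground instances = 2.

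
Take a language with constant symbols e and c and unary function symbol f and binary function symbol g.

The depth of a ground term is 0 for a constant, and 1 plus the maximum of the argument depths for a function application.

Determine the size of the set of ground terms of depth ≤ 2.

74

Count level by level. With function symbols f/1, g/2, the terms of depth ≤ k are the 2 constants together with each function applied to depth-≤(k−1) tuples, so N_k = 2 + N_{k-1} + N_{k-1}^2.
N_0 = 2
N_1 = 2 + 2 + 2^2 = 8
N_2 = 2 + 8 + 8^2 = 74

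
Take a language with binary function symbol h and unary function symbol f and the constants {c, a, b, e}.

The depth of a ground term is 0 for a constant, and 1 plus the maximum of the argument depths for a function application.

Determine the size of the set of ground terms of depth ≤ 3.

365424

Let N_k = |{terms of depth ≤ k}|. Then N_0 = 4 and N_k = 4 + N_{k-1}^2 + N_{k-1} for k ≥ 1 (one summand per function symbol, arity giving the exponent).
N_0 = 4
N_1 = 4 + 4^2 + 4 = 24
N_2 = 4 + 24^2 + 24 = 604
N_3 = 4 + 604^2 + 604 = 365424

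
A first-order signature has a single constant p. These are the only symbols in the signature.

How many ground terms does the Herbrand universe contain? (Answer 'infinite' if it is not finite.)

1

There are no function symbols, so the only ground term is the single constant.
The Herbrand universe is {p}, finite with 1 element.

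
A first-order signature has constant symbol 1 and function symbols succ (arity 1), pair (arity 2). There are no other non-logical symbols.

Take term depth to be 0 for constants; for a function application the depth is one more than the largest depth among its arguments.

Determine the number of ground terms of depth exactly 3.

170

If N_k denotes the number of depth-≤k ground terms, the 1 constant gives N_0 = 1, and each function symbol of arity r contributes N_{k-1}^r new terms at level k: N_k = 1 + N_{k-1} + N_{k-1}^2.
N_0 = 1
N_1 = 1 + 1 + 1^2 = 3
N_2 = 1 + 3 + 3^2 = 13
N_3 = 1 + 13 + 13^2 = 183
Terms of depth exactly 3: N_3 − N_2 = 183 − 13 = 170.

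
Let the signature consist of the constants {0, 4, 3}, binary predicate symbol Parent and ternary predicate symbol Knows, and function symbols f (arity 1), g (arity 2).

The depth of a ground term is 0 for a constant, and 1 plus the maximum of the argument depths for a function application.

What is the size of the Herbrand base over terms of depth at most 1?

3600

First count ground terms of depth ≤ 1.
Let N_k = |{terms of depth ≤ k}|. Then N_0 = 3 and N_k = 3 + N_{k-1} + N_{k-1}^2 for k ≥ 1 (one summand per function symbol, arity giving the exponent).
N_0 = 3
N_1 = 3 + 3 + 3^2 = 15
So |H| = 15.
Ground atoms are formed by filling each argument slot of a predicate with a term from H, so an r-ary predicate gives |H|^r atoms:
  Parent: 15^2 = 225;  Knows: 15^3 = 3375
Total ground atoms: 225 + 3375 = 3600.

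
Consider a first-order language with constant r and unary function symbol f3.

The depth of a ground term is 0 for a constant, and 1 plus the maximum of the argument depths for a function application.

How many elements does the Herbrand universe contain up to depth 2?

3

Let N_k = |{terms of depth ≤ k}|. Then N_0 = 1 and N_k = 1 + N_{k-1} for k ≥ 1 (one summand per function symbol, arity giving the exponent).
N_0 = 1
N_1 = 1 + 1 = 2
N_2 = 1 + 2 = 3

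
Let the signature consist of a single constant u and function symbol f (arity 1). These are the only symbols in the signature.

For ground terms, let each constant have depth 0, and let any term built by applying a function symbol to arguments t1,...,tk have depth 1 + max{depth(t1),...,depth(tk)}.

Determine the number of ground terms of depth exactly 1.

1

Let N_k count ground terms of depth at most k. Each non-constant term of depth ≤ k is some function symbol applied to depth-≤(k−1) arguments, giving N_k = 1 + N_{k-1}.
N_0 = 1
N_1 = 1 + 1 = 2
Terms of depth exactly 1: N_1 − N_0 = 2 − 1 = 1.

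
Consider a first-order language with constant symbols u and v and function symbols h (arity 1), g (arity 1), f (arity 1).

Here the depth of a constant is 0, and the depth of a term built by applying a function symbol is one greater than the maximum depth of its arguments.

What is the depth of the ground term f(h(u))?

2

depth(h(u)) = 1 + depth(u) = 1 + 0 = 1
depth(f(h(u))) = 1 + depth(h(u)) = 1 + 1 = 2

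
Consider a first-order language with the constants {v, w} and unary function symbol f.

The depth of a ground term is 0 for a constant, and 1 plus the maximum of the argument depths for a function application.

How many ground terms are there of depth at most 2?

If N_k denotes the number of depth-≤k ground terms, the 2 constants give N_0 = 2, and each function symbol of arity r contributes N_{k-1}^r new terms at level k: N_k = 2 + N_{k-1}.
N_0 = 2
N_1 = 2 + 2 = 4
N_2 = 2 + 4 = 6
Explicitly: v, w, f(v), f(w), f(f(v)), f(f(w)).

6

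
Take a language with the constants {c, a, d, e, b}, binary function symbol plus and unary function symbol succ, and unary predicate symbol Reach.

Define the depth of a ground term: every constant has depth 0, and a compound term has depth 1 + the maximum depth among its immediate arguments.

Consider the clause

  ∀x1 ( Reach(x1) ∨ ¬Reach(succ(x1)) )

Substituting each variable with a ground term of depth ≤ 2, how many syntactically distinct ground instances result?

Ground terms of depth ≤ 2:
  Count level by level. With function symbols plus/2, succ/1, the terms of depth ≤ k are the 5 constants together with each function applied to depth-≤(k−1) tuples, so N_k = 5 + N_{k-1}^2 + N_{k-1}.
  N_0 = 5
  N_1 = 5 + 5^2 + 5 = 35
  N_2 = 5 + 35^2 + 35 = 1265
So there are 1265 ground terms available for substitution.
The variable x1 ranges independently over the available ground terms, and distinct assignments produce distinct instances.
Number of ground instances = 1265.

1265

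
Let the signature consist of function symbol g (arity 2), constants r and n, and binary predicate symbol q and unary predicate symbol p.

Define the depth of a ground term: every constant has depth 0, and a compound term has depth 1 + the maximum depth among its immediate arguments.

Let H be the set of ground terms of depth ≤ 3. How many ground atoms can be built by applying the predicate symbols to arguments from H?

2092362

First count ground terms of depth ≤ 3.
Count level by level. With function symbols g/2, the terms of depth ≤ k are the 2 constants together with each function applied to depth-≤(k−1) tuples, so N_k = 2 + N_{k-1}^2.
N_0 = 2
N_1 = 2 + 2^2 = 6
N_2 = 2 + 6^2 = 38
N_3 = 2 + 38^2 = 1446
So |H| = 1446.
Each predicate of arity r yields |H|^r ground atoms (one per choice of an r-tuple from H):
  q: 1446^2 = 2090916;  p: 1446
Total ground atoms: 2090916 + 1446 = 2092362.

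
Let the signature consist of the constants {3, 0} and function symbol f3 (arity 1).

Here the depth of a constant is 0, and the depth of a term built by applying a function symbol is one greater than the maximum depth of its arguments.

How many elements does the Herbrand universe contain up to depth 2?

6

Write N_k for the number of ground terms of depth ≤ k. A term of depth ≤ k is either a constant or a function symbol applied to arguments of depth ≤ k−1, so N_k = 2 + N_{k-1}.
N_0 = 2
N_1 = 2 + 2 = 4
N_2 = 2 + 4 = 6
Explicitly: 3, 0, f3(3), f3(0), f3(f3(3)), f3(f3(0)).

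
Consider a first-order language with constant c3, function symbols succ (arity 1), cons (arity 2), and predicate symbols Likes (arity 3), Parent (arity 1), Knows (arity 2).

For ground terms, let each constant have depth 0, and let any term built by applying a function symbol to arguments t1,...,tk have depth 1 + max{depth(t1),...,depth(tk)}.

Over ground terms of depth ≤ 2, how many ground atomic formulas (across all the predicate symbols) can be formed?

First count ground terms of depth ≤ 2.
Let N_k = |{terms of depth ≤ k}|. Then N_0 = 1 and N_k = 1 + N_{k-1} + N_{k-1}^2 for k ≥ 1 (one summand per function symbol, arity giving the exponent).
N_0 = 1
N_1 = 1 + 1 + 1^2 = 3
N_2 = 1 + 3 + 3^2 = 13
So |H| = 13.
Each predicate of arity r yields |H|^r ground atoms (one per choice of an r-tuple from H):
  Likes: 13^3 = 2197;  Parent: 13;  Knows: 13^2 = 169
Total ground atoms: 2197 + 13 + 169 = 2379.

2379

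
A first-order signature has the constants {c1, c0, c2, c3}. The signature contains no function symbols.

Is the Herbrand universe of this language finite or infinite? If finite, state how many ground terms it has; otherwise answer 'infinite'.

There are no function symbols, so every ground term is one of the 4 constants.
The Herbrand universe is {c1, c0, c2, c3}, which is finite with 4 elements.

4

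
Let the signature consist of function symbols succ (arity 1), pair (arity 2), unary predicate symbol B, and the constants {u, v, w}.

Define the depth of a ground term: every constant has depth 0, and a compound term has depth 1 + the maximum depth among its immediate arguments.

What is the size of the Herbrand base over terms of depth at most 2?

First count ground terms of depth ≤ 2.
Count level by level. With function symbols succ/1, pair/2, the terms of depth ≤ k are the 3 constants together with each function applied to depth-≤(k−1) tuples, so N_k = 3 + N_{k-1} + N_{k-1}^2.
N_0 = 3
N_1 = 3 + 3 + 3^2 = 15
N_2 = 3 + 15 + 15^2 = 243
So |H| = 243.
For each predicate symbol, the number of ground atoms is |H| raised to its arity; summing:
  B: 243
Total ground atoms: 243.

243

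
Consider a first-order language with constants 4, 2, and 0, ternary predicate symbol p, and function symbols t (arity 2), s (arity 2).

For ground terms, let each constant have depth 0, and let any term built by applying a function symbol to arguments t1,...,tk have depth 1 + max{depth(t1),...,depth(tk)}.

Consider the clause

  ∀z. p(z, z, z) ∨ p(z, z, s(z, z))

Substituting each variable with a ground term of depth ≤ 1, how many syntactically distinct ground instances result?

21

Ground terms of depth ≤ 1:
  If N_k denotes the number of depth-≤k ground terms, the 3 constants give N_0 = 3, and each function symbol of arity r contributes N_{k-1}^r new terms at level k: N_k = 3 + N_{k-1}^2 + N_{k-1}^2.
  N_0 = 3
  N_1 = 3 + 3^2 + 3^2 = 21
So there are 21 ground terms available for substitution.
The clause has 1 distinct variable (z), which appears in the body. In the free term algebra distinct substitutions yield syntactically distinct ground instances.
Number of ground instances = 21.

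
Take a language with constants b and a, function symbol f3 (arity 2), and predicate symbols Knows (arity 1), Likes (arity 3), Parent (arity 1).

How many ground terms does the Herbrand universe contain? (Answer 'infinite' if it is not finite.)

infinite

The signature has at least one function symbol (f3, arity 2) and at least one constant (b).
Iterating f3 gives infinitely many distinct ground terms: b, f3(b, b), f3(f3(b, b), f3(b, b)), ...
So the Herbrand universe is infinite.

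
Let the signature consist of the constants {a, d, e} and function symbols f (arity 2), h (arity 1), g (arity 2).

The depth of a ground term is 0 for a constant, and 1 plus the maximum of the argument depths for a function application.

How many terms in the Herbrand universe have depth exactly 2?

1155

Let N_k = |{terms of depth ≤ k}|. Then N_0 = 3 and N_k = 3 + N_{k-1}^2 + N_{k-1} + N_{k-1}^2 for k ≥ 1 (one summand per function symbol, arity giving the exponent).
N_0 = 3
N_1 = 3 + 3^2 + 3 + 3^2 = 24
N_2 = 3 + 24^2 + 24 + 24^2 = 1179
Terms of depth exactly 2: N_2 − N_1 = 1179 − 24 = 1155.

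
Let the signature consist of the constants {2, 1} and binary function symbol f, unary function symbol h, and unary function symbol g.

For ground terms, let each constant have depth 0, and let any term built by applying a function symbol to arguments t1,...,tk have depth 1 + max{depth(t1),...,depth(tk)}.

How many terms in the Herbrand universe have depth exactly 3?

15008

Let N_k = |{terms of depth ≤ k}|. Then N_0 = 2 and N_k = 2 + N_{k-1}^2 + N_{k-1} + N_{k-1} for k ≥ 1 (one summand per function symbol, arity giving the exponent).
N_0 = 2
N_1 = 2 + 2^2 + 2 + 2 = 10
N_2 = 2 + 10^2 + 10 + 10 = 122
N_3 = 2 + 122^2 + 122 + 122 = 15130
Terms of depth exactly 3: N_3 − N_2 = 15130 − 122 = 15008.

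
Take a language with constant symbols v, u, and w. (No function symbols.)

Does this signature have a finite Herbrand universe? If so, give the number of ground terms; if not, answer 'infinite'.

3

There are no function symbols, so every ground term is one of the 3 constants.
The Herbrand universe is {v, u, w}, which is finite with 3 elements.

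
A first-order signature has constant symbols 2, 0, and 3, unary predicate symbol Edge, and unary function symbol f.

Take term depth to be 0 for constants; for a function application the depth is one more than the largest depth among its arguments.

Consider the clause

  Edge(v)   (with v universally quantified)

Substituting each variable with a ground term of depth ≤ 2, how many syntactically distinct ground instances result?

9

Ground terms of depth ≤ 2:
  Write N_k for the number of ground terms of depth ≤ k. A term of depth ≤ k is either a constant or a function symbol applied to arguments of depth ≤ k−1, so N_k = 3 + N_{k-1}.
  N_0 = 3
  N_1 = 3 + 3 = 6
  N_2 = 3 + 6 = 9
So there are 9 ground terms available for substitution.
There is 1 variable to instantiate (v),  occurring in at least one literal, so different choices give different ground instances.
Number of ground instances = 9.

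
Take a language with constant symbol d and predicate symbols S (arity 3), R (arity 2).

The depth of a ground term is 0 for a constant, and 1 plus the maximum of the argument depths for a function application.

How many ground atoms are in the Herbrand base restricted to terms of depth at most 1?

First count ground terms of depth ≤ 1.
With no function symbols every ground term is a constant, so there is exactly 1 ground term at every depth bound.
N_0 = 1
N_1 = 1
Explicitly: d.
So |H| = 1.
Each predicate of arity r yields |H|^r ground atoms (one per choice of an r-tuple from H):
  S: 1^3 = 1;  R: 1^2 = 1
Total ground atoms: 1 + 1 = 2.

2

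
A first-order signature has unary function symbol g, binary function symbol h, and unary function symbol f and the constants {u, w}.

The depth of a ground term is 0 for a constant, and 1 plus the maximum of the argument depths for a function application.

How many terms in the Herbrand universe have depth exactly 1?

Write N_k for the number of ground terms of depth ≤ k. A term of depth ≤ k is either a constant or a function symbol applied to arguments of depth ≤ k−1, so N_k = 2 + N_{k-1} + N_{k-1}^2 + N_{k-1}.
N_0 = 2
N_1 = 2 + 2 + 2^2 + 2 = 10
Terms of depth exactly 1: N_1 − N_0 = 10 − 2 = 8.

8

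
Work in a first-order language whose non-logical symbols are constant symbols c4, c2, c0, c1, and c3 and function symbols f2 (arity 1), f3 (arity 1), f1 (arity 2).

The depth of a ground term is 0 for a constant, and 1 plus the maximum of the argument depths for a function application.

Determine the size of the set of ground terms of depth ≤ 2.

Let N_k = |{terms of depth ≤ k}|. Then N_0 = 5 and N_k = 5 + N_{k-1} + N_{k-1} + N_{k-1}^2 for k ≥ 1 (one summand per function symbol, arity giving the exponent).
N_0 = 5
N_1 = 5 + 5 + 5 + 5^2 = 40
N_2 = 5 + 40 + 40 + 40^2 = 1685

1685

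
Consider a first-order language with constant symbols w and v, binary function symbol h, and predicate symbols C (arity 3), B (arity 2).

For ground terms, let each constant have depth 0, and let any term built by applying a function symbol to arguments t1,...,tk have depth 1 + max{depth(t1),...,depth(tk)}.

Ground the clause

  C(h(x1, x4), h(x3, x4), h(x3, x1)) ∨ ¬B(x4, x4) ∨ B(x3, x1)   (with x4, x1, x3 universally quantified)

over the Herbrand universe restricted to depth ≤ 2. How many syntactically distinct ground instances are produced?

54872

Ground terms of depth ≤ 2:
  Let N_k = |{terms of depth ≤ k}|. Then N_0 = 2 and N_k = 2 + N_{k-1}^2 for k ≥ 1 (one summand per function symbol, arity giving the exponent).
  N_0 = 2
  N_1 = 2 + 2^2 = 6
  N_2 = 2 + 6^2 = 38
So there are 38 ground terms available for substitution.
The body mentions every one of the 3 quantified variables; since ground terms form a free algebra, no two substitutions collapse to the same formula.
Number of ground instances = 38^3 = 54872.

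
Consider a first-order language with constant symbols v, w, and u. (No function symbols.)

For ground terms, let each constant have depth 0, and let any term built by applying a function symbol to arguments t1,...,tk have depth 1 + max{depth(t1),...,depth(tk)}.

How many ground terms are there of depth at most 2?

3

With no function symbols every ground term is a constant, so there are exactly 3 ground terms at every depth bound.
N_0 = 3
N_1 = 3
N_2 = 3
Explicitly: v, w, u.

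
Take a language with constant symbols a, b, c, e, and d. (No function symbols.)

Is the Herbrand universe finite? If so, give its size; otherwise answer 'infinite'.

5

There are no function symbols, so every ground term is one of the 5 constants.
The Herbrand universe is {a, b, c, e, d}, which is finite with 5 elements.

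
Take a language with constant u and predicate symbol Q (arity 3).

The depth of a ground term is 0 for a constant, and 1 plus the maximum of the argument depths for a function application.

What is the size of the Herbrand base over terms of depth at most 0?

1

First count ground terms of depth ≤ 0.
With no function symbols every ground term is a constant, so there is exactly 1 ground term at every depth bound.
N_0 = 1
So |H| = 1.
Each predicate of arity r yields |H|^r ground atoms (one per choice of an r-tuple from H):
  Q: 1^3 = 1
Total ground atoms: 1.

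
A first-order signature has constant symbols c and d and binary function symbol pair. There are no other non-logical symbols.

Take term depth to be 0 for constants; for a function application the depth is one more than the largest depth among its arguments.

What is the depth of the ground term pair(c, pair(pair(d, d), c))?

3

depth(pair(d, d)) = 1 + max(0, 0) = 1
depth(pair(pair(d, d), c)) = 1 + max(1, 0) = 2
depth(pair(c, pair(pair(d, d), c))) = 1 + max(0, 2) = 3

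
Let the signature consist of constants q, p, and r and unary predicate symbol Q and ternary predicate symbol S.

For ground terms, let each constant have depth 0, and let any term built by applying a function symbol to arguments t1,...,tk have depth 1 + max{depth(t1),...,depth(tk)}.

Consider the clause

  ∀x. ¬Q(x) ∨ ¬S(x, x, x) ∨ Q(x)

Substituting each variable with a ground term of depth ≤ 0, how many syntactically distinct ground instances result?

3

Ground terms of depth ≤ 0:
  With no function symbols every ground term is a constant, so there are exactly 3 ground terms at every depth bound.
  N_0 = 3
  Explicitly: q, p, r.
So there are 3 ground terms available for substitution.
The body mentions the single quantified variable x; since ground terms form a free algebra, no two substitutions collapse to the same formula.
Number of ground instances = 3.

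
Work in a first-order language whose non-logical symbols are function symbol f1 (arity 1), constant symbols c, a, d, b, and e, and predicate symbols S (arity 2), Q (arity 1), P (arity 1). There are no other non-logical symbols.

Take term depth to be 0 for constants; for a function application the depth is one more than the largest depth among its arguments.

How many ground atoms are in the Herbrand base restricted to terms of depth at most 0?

First count ground terms of depth ≤ 0.
Write N_k for the number of ground terms of depth ≤ k. A term of depth ≤ k is either a constant or a function symbol applied to arguments of depth ≤ k−1, so N_k = 5 + N_{k-1}.
N_0 = 5
So |H| = 5.
Ground atoms are formed by filling each argument slot of a predicate with a term from H, so an r-ary predicate gives |H|^r atoms:
  S: 5^2 = 25;  Q: 5;  P: 5
Total ground atoms: 25 + 5 + 5 = 35.

35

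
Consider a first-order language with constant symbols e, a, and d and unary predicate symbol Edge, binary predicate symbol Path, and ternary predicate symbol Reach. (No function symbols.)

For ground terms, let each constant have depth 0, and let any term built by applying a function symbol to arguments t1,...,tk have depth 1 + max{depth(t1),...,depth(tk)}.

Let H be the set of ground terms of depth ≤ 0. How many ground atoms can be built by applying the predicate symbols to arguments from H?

First count ground terms of depth ≤ 0.
With no function symbols every ground term is a constant, so there are exactly 3 ground terms at every depth bound.
N_0 = 3
So |H| = 3.
Ground atoms are formed by filling each argument slot of a predicate with a term from H, so an r-ary predicate gives |H|^r atoms:
  Edge: 3;  Path: 3^2 = 9;  Reach: 3^3 = 27
Total ground atoms: 3 + 9 + 27 = 39.

39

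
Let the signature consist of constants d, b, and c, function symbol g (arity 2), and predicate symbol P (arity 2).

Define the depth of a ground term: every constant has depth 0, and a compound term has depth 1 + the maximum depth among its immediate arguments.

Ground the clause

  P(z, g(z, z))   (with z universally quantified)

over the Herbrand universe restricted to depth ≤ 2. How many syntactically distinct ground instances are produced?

Ground terms of depth ≤ 2:
  Let N_k count ground terms of depth at most k. Each non-constant term of depth ≤ k is some function symbol applied to depth-≤(k−1) arguments, giving N_k = 3 + N_{k-1}^2.
  N_0 = 3
  N_1 = 3 + 3^2 = 12
  N_2 = 3 + 12^2 = 147
So there are 147 ground terms available for substitution.
The clause has 1 distinct variable (z), which appears in the body. In the free term algebra distinct substitutions yield syntactically distinct ground instances.
Number of ground instances = 147.

147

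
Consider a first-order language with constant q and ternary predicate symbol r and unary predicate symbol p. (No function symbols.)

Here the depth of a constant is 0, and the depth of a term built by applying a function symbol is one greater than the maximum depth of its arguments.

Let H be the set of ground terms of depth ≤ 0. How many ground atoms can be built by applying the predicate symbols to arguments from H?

First count ground terms of depth ≤ 0.
With no function symbols every ground term is a constant, so there is exactly 1 ground term at every depth bound.
N_0 = 1
So |H| = 1.
For each predicate symbol, the number of ground atoms is |H| raised to its arity; summing:
  r: 1^3 = 1;  p: 1
Total ground atoms: 1 + 1 = 2.

2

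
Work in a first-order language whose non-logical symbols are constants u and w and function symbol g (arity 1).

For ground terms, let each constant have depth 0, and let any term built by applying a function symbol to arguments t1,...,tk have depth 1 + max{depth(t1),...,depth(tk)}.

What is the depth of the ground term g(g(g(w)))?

3

depth(g(w)) = 1 + depth(w) = 1 + 0 = 1
depth(g(g(w))) = 1 + depth(g(w)) = 1 + 1 = 2
depth(g(g(g(w)))) = 1 + depth(g(g(w))) = 1 + 2 = 3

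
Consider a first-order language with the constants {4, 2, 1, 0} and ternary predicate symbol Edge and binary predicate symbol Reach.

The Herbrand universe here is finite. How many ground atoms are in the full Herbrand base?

With no function symbols, the Herbrand universe is just the 4 constants.
Ground atoms per predicate: Edge: 4^3 = 64, Reach: 4^2 = 16.
Herbrand base size = 64 + 16 = 80.

80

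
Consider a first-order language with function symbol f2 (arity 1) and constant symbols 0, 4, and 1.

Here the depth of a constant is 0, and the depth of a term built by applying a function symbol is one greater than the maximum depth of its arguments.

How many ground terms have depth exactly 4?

3

Let N_k count ground terms of depth at most k. Each non-constant term of depth ≤ k is some function symbol applied to depth-≤(k−1) arguments, giving N_k = 3 + N_{k-1}.
N_0 = 3
N_1 = 3 + 3 = 6
N_2 = 3 + 6 = 9
N_3 = 3 + 9 = 12
N_4 = 3 + 12 = 15
Terms of depth exactly 4: N_4 − N_3 = 15 − 12 = 3.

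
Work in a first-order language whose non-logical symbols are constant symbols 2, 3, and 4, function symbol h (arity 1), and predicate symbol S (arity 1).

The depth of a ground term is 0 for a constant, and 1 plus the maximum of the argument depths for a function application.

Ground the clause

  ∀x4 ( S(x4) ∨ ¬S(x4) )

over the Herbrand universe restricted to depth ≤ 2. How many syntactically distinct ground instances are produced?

Ground terms of depth ≤ 2:
  Write N_k for the number of ground terms of depth ≤ k. A term of depth ≤ k is either a constant or a function symbol applied to arguments of depth ≤ k−1, so N_k = 3 + N_{k-1}.
  N_0 = 3
  N_1 = 3 + 3 = 6
  N_2 = 3 + 6 = 9
  Explicitly: 2, 3, 4, h(2), h(3), h(4), h(h(2)), h(h(3)), h(h(4)).
So there are 9 ground terms available for substitution.
The variable x4 ranges independently over the available ground terms, and distinct assignments produce distinct instances.
Number of ground instances = 9.

9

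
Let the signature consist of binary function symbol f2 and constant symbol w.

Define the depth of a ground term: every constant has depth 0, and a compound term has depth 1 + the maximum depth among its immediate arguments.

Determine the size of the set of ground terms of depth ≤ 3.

26

Let N_k count ground terms of depth at most k. Each non-constant term of depth ≤ k is some function symbol applied to depth-≤(k−1) arguments, giving N_k = 1 + N_{k-1}^2.
N_0 = 1
N_1 = 1 + 1^2 = 2
N_2 = 1 + 2^2 = 5
N_3 = 1 + 5^2 = 26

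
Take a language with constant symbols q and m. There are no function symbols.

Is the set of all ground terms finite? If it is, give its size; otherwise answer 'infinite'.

2

There are no function symbols, so every ground term is one of the 2 constants.
The Herbrand universe is {q, m}, which is finite with 2 elements.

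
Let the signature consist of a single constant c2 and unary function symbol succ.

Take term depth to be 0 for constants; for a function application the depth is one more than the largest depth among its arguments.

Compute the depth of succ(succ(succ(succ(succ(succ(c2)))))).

depth(succ(c2)) = 1 + depth(c2) = 1 + 0 = 1
depth(succ(succ(c2))) = 1 + depth(succ(c2)) = 1 + 1 = 2
depth(succ(succ(succ(c2)))) = 1 + depth(succ(succ(c2))) = 1 + 2 = 3
depth(succ(succ(succ(succ(c2))))) = 1 + depth(succ(succ(succ(c2)))) = 1 + 3 = 4
depth(succ(succ(succ(succ(succ(c2)))))) = 1 + depth(succ(succ(succ(succ(c2))))) = 1 + 4 = 5
depth(succ(succ(succ(succ(succ(succ(c2))))))) = 1 + depth(succ(succ(succ(succ(succ(c2)))))) = 1 + 5 = 6

6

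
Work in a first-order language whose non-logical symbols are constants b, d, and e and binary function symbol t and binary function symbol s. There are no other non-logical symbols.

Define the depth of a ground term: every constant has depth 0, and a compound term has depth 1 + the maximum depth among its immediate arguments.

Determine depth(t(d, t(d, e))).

depth(t(d, e)) = 1 + max(0, 0) = 1
depth(t(d, t(d, e))) = 1 + max(0, 1) = 2

2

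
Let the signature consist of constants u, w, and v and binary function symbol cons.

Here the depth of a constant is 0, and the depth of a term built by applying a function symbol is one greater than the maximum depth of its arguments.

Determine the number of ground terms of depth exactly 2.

If N_k denotes the number of depth-≤k ground terms, the 3 constants give N_0 = 3, and each function symbol of arity r contributes N_{k-1}^r new terms at level k: N_k = 3 + N_{k-1}^2.
N_0 = 3
N_1 = 3 + 3^2 = 12
N_2 = 3 + 12^2 = 147
Terms of depth exactly 2: N_2 − N_1 = 147 − 12 = 135.

135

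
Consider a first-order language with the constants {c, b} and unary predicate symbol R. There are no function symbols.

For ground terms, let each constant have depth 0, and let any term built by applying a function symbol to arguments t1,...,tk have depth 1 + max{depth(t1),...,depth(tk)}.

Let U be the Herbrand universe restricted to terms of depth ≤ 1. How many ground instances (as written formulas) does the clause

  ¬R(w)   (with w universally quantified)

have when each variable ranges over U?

Ground terms of depth ≤ 1:
  With no function symbols every ground term is a constant, so there are exactly 2 ground terms at every depth bound.
  N_0 = 2
  N_1 = 2
So there are 2 ground terms available for substitution.
The variable w ranges independently over the available ground terms, and distinct assignments produce distinct instances.
Number of ground instances = 2.

2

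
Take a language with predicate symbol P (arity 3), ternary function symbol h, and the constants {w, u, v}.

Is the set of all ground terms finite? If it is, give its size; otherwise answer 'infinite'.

The signature has at least one function symbol (h, arity 3) and at least one constant (w).
Iterating h gives infinitely many distinct ground terms: w, h(w, w, w), h(h(w, w, w), h(w, w, w), h(w, w, w)), ...
So the Herbrand universe is infinite.

infinite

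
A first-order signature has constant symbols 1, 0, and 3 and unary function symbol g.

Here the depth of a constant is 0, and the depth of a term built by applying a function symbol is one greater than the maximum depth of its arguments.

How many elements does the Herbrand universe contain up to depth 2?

Let N_k count ground terms of depth at most k. Each non-constant term of depth ≤ k is some function symbol applied to depth-≤(k−1) arguments, giving N_k = 3 + N_{k-1}.
N_0 = 3
N_1 = 3 + 3 = 6
N_2 = 3 + 6 = 9
Explicitly: 1, 0, 3, g(1), g(0), g(3), g(g(1)), g(g(0)), g(g(3)).

9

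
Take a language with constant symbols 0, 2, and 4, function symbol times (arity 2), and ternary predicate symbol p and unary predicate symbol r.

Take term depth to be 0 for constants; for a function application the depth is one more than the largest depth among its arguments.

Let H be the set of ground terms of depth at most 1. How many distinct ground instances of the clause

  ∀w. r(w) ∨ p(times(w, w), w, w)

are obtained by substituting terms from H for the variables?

Ground terms of depth ≤ 1:
  Let N_k = |{terms of depth ≤ k}|. Then N_0 = 3 and N_k = 3 + N_{k-1}^2 for k ≥ 1 (one summand per function symbol, arity giving the exponent).
  N_0 = 3
  N_1 = 3 + 3^2 = 12
  Explicitly: 0, 2, 4, times(0, 0), times(0, 2), times(0, 4), times(2, 0), times(2, 2), times(2, 4), times(4, 0), times(4, 2), times(4, 4).
So there are 12 ground terms available for substitution.
The clause has 1 distinct variable (w), which appears in the body. In the free term algebra distinct substitutions yield syntactically distinct ground instances.
Number of ground instances = 12.

12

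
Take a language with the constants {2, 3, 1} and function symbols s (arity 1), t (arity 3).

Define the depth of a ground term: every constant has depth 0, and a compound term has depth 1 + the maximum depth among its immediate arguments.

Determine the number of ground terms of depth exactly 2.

Let N_k count ground terms of depth at most k. Each non-constant term of depth ≤ k is some function symbol applied to depth-≤(k−1) arguments, giving N_k = 3 + N_{k-1} + N_{k-1}^3.
N_0 = 3
N_1 = 3 + 3 + 3^3 = 33
N_2 = 3 + 33 + 33^3 = 35973
Terms of depth exactly 2: N_2 − N_1 = 35973 − 33 = 35940.

35940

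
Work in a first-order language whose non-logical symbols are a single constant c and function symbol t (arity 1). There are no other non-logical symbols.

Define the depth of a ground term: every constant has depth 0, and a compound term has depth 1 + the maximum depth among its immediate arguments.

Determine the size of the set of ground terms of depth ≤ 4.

Write N_k for the number of ground terms of depth ≤ k. A term of depth ≤ k is either a constant or a function symbol applied to arguments of depth ≤ k−1, so N_k = 1 + N_{k-1}.
N_0 = 1
N_1 = 1 + 1 = 2
N_2 = 1 + 2 = 3
N_3 = 1 + 3 = 4
N_4 = 1 + 4 = 5
Explicitly: c, t(c), t(t(c)), t(t(t(c))), t(t(t(t(c)))).

5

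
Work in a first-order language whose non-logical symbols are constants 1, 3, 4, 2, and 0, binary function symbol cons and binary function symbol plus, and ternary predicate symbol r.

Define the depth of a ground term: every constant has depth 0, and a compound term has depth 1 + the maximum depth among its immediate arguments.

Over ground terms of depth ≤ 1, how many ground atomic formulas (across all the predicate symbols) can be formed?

First count ground terms of depth ≤ 1.
Let N_k = |{terms of depth ≤ k}|. Then N_0 = 5 and N_k = 5 + N_{k-1}^2 + N_{k-1}^2 for k ≥ 1 (one summand per function symbol, arity giving the exponent).
N_0 = 5
N_1 = 5 + 5^2 + 5^2 = 55
So |H| = 55.
Ground atoms are formed by filling each argument slot of a predicate with a term from H, so an r-ary predicate gives |H|^r atoms:
  r: 55^3 = 166375
Total ground atoms: 166375.

166375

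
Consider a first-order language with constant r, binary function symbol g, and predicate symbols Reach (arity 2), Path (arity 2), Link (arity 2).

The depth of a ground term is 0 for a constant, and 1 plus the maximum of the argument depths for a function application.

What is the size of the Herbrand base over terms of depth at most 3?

First count ground terms of depth ≤ 3.
Write N_k for the number of ground terms of depth ≤ k. A term of depth ≤ k is either a constant or a function symbol applied to arguments of depth ≤ k−1, so N_k = 1 + N_{k-1}^2.
N_0 = 1
N_1 = 1 + 1^2 = 2
N_2 = 1 + 2^2 = 5
N_3 = 1 + 5^2 = 26
So |H| = 26.
A ground atom is a predicate applied to a tuple of terms from H, so the count is the sum over predicates of |H|^arity:
  Reach: 26^2 = 676;  Path: 26^2 = 676;  Link: 26^2 = 676
Total ground atoms: 676 + 676 + 676 = 2028.

2028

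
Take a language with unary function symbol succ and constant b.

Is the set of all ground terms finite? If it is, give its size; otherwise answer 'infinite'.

infinite

The signature has at least one function symbol (succ, arity 1) and at least one constant (b).
Iterating succ gives infinitely many distinct ground terms: b, succ(b), succ(succ(b)), ...
So the Herbrand universe is infinite.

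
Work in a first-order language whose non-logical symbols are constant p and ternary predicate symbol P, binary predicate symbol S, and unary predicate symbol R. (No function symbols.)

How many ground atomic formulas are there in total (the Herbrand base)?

3

With no function symbols, the Herbrand universe is just the 1 constant.
Ground atoms per predicate: P: 1^3 = 1, S: 1^2 = 1, R: 1.
Herbrand base size = 1 + 1 + 1 = 3.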